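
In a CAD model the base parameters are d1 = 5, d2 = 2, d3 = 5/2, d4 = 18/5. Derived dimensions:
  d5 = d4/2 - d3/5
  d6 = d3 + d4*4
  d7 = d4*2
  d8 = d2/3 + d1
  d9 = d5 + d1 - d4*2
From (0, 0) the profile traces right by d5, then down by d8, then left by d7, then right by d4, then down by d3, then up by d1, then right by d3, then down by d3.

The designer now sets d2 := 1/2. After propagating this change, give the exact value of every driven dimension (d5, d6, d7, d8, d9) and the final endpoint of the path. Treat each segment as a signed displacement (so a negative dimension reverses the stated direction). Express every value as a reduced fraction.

d5 = 13/10
d6 = 169/10
d7 = 36/5
d8 = 31/6
d9 = -9/10
endpoint = (1/5, -31/6)

Apply edit: d2 := 1/2
  d5 = d4/2 - d3/5 = 13/10
  d6 = d3 + d4*4 = 169/10
  d7 = d4*2 = 36/5
  d8 = d2/3 + d1 = 31/6
  d9 = d5 + d1 - d4*2 = -9/10
Walk from origin (0, 0):
  seg 1: right by d5 = 13/10 → (13/10, 0)
  seg 2: down by d8 = 31/6 → (13/10, -31/6)
  seg 3: left by d7 = 36/5 → (-59/10, -31/6)
  seg 4: right by d4 = 18/5 → (-23/10, -31/6)
  seg 5: down by d3 = 5/2 → (-23/10, -23/3)
  seg 6: up by d1 = 5 → (-23/10, -8/3)
  seg 7: right by d3 = 5/2 → (1/5, -8/3)
  seg 8: down by d3 = 5/2 → (1/5, -31/6)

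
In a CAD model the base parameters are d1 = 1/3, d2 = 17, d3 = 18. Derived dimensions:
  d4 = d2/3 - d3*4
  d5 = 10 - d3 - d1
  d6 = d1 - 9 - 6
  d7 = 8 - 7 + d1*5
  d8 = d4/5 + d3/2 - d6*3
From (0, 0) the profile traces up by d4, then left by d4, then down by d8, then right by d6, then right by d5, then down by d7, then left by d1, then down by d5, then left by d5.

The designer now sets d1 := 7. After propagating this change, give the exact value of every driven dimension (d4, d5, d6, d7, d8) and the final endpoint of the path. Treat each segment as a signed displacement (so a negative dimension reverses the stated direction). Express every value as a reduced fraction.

Apply edit: d1 := 7
  d4 = d2/3 - d3*4 = -199/3
  d5 = 10 - d3 - d1 = -15
  d6 = d1 - 9 - 6 = -8
  d7 = 8 - 7 + d1*5 = 36
  d8 = d4/5 + d3/2 - d6*3 = 296/15
Walk from origin (0, 0):
  seg 1: up by d4 = -199/3 → (0, -199/3)
  seg 2: left by d4 = -199/3 → (199/3, -199/3)
  seg 3: down by d8 = 296/15 → (199/3, -1291/15)
  seg 4: right by d6 = -8 → (175/3, -1291/15)
  seg 5: right by d5 = -15 → (130/3, -1291/15)
  seg 6: down by d7 = 36 → (130/3, -1831/15)
  seg 7: left by d1 = 7 → (109/3, -1831/15)
  seg 8: down by d5 = -15 → (109/3, -1606/15)
  seg 9: left by d5 = -15 → (154/3, -1606/15)

d4 = -199/3
d5 = -15
d6 = -8
d7 = 36
d8 = 296/15
endpoint = (154/3, -1606/15)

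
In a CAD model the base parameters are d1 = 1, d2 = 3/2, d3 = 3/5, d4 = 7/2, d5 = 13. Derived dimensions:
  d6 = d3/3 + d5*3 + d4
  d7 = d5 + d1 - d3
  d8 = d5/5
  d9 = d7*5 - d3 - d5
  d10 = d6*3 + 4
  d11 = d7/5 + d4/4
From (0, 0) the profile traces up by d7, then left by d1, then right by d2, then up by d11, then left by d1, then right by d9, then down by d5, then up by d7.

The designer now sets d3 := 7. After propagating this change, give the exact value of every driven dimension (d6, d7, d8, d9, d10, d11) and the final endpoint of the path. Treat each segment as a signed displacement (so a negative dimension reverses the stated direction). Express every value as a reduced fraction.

Apply edit: d3 := 7
  d6 = d3/3 + d5*3 + d4 = 269/6
  d7 = d5 + d1 - d3 = 7
  d8 = d5/5 = 13/5
  d9 = d7*5 - d3 - d5 = 15
  d10 = d6*3 + 4 = 277/2
  d11 = d7/5 + d4/4 = 91/40
Walk from origin (0, 0):
  seg 1: up by d7 = 7 → (0, 7)
  seg 2: left by d1 = 1 → (-1, 7)
  seg 3: right by d2 = 3/2 → (1/2, 7)
  seg 4: up by d11 = 91/40 → (1/2, 371/40)
  seg 5: left by d1 = 1 → (-1/2, 371/40)
  seg 6: right by d9 = 15 → (29/2, 371/40)
  seg 7: down by d5 = 13 → (29/2, -149/40)
  seg 8: up by d7 = 7 → (29/2, 131/40)

d6 = 269/6
d7 = 7
d8 = 13/5
d9 = 15
d10 = 277/2
d11 = 91/40
endpoint = (29/2, 131/40)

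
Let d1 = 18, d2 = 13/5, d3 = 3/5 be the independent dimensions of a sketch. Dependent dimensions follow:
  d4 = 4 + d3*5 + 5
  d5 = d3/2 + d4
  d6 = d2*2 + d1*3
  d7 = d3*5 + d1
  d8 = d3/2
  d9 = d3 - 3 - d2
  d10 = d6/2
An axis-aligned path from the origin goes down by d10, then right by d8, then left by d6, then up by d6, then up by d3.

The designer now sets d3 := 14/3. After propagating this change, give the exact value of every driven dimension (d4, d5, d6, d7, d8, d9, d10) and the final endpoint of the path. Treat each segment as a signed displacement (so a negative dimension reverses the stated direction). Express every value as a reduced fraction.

Apply edit: d3 := 14/3
  d4 = 4 + d3*5 + 5 = 97/3
  d5 = d3/2 + d4 = 104/3
  d6 = d2*2 + d1*3 = 296/5
  d7 = d3*5 + d1 = 124/3
  d8 = d3/2 = 7/3
  d9 = d3 - 3 - d2 = -14/15
  d10 = d6/2 = 148/5
Walk from origin (0, 0):
  seg 1: down by d10 = 148/5 → (0, -148/5)
  seg 2: right by d8 = 7/3 → (7/3, -148/5)
  seg 3: left by d6 = 296/5 → (-853/15, -148/5)
  seg 4: up by d6 = 296/5 → (-853/15, 148/5)
  seg 5: up by d3 = 14/3 → (-853/15, 514/15)

d4 = 97/3
d5 = 104/3
d6 = 296/5
d7 = 124/3
d8 = 7/3
d9 = -14/15
d10 = 148/5
endpoint = (-853/15, 514/15)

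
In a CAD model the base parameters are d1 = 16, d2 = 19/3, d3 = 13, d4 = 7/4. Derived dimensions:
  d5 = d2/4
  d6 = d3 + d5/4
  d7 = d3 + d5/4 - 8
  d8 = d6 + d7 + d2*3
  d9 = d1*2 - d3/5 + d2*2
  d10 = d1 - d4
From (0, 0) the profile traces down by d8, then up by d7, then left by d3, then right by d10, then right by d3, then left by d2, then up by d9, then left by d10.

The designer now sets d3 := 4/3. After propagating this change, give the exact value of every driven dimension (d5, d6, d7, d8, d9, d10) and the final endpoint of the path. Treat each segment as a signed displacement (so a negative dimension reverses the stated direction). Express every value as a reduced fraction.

d5 = 19/12
d6 = 83/48
d7 = -301/48
d8 = 347/24
d9 = 222/5
d10 = 57/4
endpoint = (-19/3, 5681/240)

Apply edit: d3 := 4/3
  d5 = d2/4 = 19/12
  d6 = d3 + d5/4 = 83/48
  d7 = d3 + d5/4 - 8 = -301/48
  d8 = d6 + d7 + d2*3 = 347/24
  d9 = d1*2 - d3/5 + d2*2 = 222/5
  d10 = d1 - d4 = 57/4
Walk from origin (0, 0):
  seg 1: down by d8 = 347/24 → (0, -347/24)
  seg 2: up by d7 = -301/48 → (0, -995/48)
  seg 3: left by d3 = 4/3 → (-4/3, -995/48)
  seg 4: right by d10 = 57/4 → (155/12, -995/48)
  seg 5: right by d3 = 4/3 → (57/4, -995/48)
  seg 6: left by d2 = 19/3 → (95/12, -995/48)
  seg 7: up by d9 = 222/5 → (95/12, 5681/240)
  seg 8: left by d10 = 57/4 → (-19/3, 5681/240)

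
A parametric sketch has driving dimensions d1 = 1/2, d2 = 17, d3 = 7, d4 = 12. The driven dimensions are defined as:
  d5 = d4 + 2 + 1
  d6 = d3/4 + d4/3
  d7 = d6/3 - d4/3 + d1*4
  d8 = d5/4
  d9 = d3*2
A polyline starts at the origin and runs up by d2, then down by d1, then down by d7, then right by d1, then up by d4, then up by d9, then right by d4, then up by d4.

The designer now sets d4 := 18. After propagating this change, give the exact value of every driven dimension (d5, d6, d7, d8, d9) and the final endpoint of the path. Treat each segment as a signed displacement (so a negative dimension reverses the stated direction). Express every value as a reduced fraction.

d5 = 21
d6 = 31/4
d7 = -17/12
d8 = 21/4
d9 = 14
endpoint = (37/2, 815/12)

Apply edit: d4 := 18
  d5 = d4 + 2 + 1 = 21
  d6 = d3/4 + d4/3 = 31/4
  d7 = d6/3 - d4/3 + d1*4 = -17/12
  d8 = d5/4 = 21/4
  d9 = d3*2 = 14
Walk from origin (0, 0):
  seg 1: up by d2 = 17 → (0, 17)
  seg 2: down by d1 = 1/2 → (0, 33/2)
  seg 3: down by d7 = -17/12 → (0, 215/12)
  seg 4: right by d1 = 1/2 → (1/2, 215/12)
  seg 5: up by d4 = 18 → (1/2, 431/12)
  seg 6: up by d9 = 14 → (1/2, 599/12)
  seg 7: right by d4 = 18 → (37/2, 599/12)
  seg 8: up by d4 = 18 → (37/2, 815/12)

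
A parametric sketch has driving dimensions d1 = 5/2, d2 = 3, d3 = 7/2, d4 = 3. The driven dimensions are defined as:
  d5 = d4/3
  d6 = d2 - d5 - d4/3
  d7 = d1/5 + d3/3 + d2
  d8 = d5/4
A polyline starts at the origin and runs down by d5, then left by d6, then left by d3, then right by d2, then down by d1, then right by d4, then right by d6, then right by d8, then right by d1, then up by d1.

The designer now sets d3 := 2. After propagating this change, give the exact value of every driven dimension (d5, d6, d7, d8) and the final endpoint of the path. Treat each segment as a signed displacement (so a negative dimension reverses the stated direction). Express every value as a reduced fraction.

d5 = 1
d6 = 1
d7 = 25/6
d8 = 1/4
endpoint = (27/4, -1)

Apply edit: d3 := 2
  d5 = d4/3 = 1
  d6 = d2 - d5 - d4/3 = 1
  d7 = d1/5 + d3/3 + d2 = 25/6
  d8 = d5/4 = 1/4
Walk from origin (0, 0):
  seg 1: down by d5 = 1 → (0, -1)
  seg 2: left by d6 = 1 → (-1, -1)
  seg 3: left by d3 = 2 → (-3, -1)
  seg 4: right by d2 = 3 → (0, -1)
  seg 5: down by d1 = 5/2 → (0, -7/2)
  seg 6: right by d4 = 3 → (3, -7/2)
  seg 7: right by d6 = 1 → (4, -7/2)
  seg 8: right by d8 = 1/4 → (17/4, -7/2)
  seg 9: right by d1 = 5/2 → (27/4, -7/2)
  seg 10: up by d1 = 5/2 → (27/4, -1)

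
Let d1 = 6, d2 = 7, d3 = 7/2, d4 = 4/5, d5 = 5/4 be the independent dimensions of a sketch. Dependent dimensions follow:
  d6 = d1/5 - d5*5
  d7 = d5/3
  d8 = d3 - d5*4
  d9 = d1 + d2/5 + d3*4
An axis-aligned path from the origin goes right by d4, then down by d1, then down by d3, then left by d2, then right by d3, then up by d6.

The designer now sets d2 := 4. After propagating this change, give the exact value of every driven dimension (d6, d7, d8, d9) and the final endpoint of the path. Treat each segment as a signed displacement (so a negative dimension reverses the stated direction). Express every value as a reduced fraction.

Apply edit: d2 := 4
  d6 = d1/5 - d5*5 = -101/20
  d7 = d5/3 = 5/12
  d8 = d3 - d5*4 = -3/2
  d9 = d1 + d2/5 + d3*4 = 104/5
Walk from origin (0, 0):
  seg 1: right by d4 = 4/5 → (4/5, 0)
  seg 2: down by d1 = 6 → (4/5, -6)
  seg 3: down by d3 = 7/2 → (4/5, -19/2)
  seg 4: left by d2 = 4 → (-16/5, -19/2)
  seg 5: right by d3 = 7/2 → (3/10, -19/2)
  seg 6: up by d6 = -101/20 → (3/10, -291/20)

d6 = -101/20
d7 = 5/12
d8 = -3/2
d9 = 104/5
endpoint = (3/10, -291/20)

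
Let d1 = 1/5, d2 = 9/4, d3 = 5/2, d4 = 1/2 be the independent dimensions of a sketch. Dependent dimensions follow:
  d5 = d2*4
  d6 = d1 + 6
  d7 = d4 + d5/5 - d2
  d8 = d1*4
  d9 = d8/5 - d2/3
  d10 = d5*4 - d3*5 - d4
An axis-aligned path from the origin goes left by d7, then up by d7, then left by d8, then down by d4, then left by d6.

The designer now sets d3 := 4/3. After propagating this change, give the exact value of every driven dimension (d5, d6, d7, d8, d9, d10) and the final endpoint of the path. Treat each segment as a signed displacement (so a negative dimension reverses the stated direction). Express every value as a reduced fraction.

d5 = 9
d6 = 31/5
d7 = 1/20
d8 = 4/5
d9 = -59/100
d10 = 173/6
endpoint = (-141/20, -9/20)

Apply edit: d3 := 4/3
  d5 = d2*4 = 9
  d6 = d1 + 6 = 31/5
  d7 = d4 + d5/5 - d2 = 1/20
  d8 = d1*4 = 4/5
  d9 = d8/5 - d2/3 = -59/100
  d10 = d5*4 - d3*5 - d4 = 173/6
Walk from origin (0, 0):
  seg 1: left by d7 = 1/20 → (-1/20, 0)
  seg 2: up by d7 = 1/20 → (-1/20, 1/20)
  seg 3: left by d8 = 4/5 → (-17/20, 1/20)
  seg 4: down by d4 = 1/2 → (-17/20, -9/20)
  seg 5: left by d6 = 31/5 → (-141/20, -9/20)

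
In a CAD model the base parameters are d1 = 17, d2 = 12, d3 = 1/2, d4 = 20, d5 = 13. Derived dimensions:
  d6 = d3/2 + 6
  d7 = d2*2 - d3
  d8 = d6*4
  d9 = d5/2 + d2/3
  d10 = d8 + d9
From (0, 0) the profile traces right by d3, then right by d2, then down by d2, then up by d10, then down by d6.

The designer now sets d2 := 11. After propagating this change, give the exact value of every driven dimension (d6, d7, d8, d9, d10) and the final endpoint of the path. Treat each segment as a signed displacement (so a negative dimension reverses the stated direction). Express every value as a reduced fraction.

Apply edit: d2 := 11
  d6 = d3/2 + 6 = 25/4
  d7 = d2*2 - d3 = 43/2
  d8 = d6*4 = 25
  d9 = d5/2 + d2/3 = 61/6
  d10 = d8 + d9 = 211/6
Walk from origin (0, 0):
  seg 1: right by d3 = 1/2 → (1/2, 0)
  seg 2: right by d2 = 11 → (23/2, 0)
  seg 3: down by d2 = 11 → (23/2, -11)
  seg 4: up by d10 = 211/6 → (23/2, 145/6)
  seg 5: down by d6 = 25/4 → (23/2, 215/12)

d6 = 25/4
d7 = 43/2
d8 = 25
d9 = 61/6
d10 = 211/6
endpoint = (23/2, 215/12)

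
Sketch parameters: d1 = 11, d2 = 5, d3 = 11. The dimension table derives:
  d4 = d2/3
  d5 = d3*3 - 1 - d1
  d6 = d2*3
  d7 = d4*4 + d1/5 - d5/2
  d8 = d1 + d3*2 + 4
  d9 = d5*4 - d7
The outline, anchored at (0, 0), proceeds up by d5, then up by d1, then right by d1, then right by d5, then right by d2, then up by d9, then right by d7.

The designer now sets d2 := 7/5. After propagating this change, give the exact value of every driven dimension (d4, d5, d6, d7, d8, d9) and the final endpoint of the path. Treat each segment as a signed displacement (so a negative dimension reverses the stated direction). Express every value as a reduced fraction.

Apply edit: d2 := 7/5
  d4 = d2/3 = 7/15
  d5 = d3*3 - 1 - d1 = 21
  d6 = d2*3 = 21/5
  d7 = d4*4 + d1/5 - d5/2 = -193/30
  d8 = d1 + d3*2 + 4 = 37
  d9 = d5*4 - d7 = 2713/30
Walk from origin (0, 0):
  seg 1: up by d5 = 21 → (0, 21)
  seg 2: up by d1 = 11 → (0, 32)
  seg 3: right by d1 = 11 → (11, 32)
  seg 4: right by d5 = 21 → (32, 32)
  seg 5: right by d2 = 7/5 → (167/5, 32)
  seg 6: up by d9 = 2713/30 → (167/5, 3673/30)
  seg 7: right by d7 = -193/30 → (809/30, 3673/30)

d4 = 7/15
d5 = 21
d6 = 21/5
d7 = -193/30
d8 = 37
d9 = 2713/30
endpoint = (809/30, 3673/30)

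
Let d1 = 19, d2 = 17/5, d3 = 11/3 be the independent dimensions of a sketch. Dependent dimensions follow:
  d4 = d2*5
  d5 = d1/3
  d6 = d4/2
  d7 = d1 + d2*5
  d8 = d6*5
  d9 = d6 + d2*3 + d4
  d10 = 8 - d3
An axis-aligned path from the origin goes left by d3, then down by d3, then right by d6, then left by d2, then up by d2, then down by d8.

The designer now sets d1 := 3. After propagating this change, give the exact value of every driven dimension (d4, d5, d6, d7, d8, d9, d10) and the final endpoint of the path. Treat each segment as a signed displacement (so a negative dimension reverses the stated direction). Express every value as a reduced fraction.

Apply edit: d1 := 3
  d4 = d2*5 = 17
  d5 = d1/3 = 1
  d6 = d4/2 = 17/2
  d7 = d1 + d2*5 = 20
  d8 = d6*5 = 85/2
  d9 = d6 + d2*3 + d4 = 357/10
  d10 = 8 - d3 = 13/3
Walk from origin (0, 0):
  seg 1: left by d3 = 11/3 → (-11/3, 0)
  seg 2: down by d3 = 11/3 → (-11/3, -11/3)
  seg 3: right by d6 = 17/2 → (29/6, -11/3)
  seg 4: left by d2 = 17/5 → (43/30, -11/3)
  seg 5: up by d2 = 17/5 → (43/30, -4/15)
  seg 6: down by d8 = 85/2 → (43/30, -1283/30)

d4 = 17
d5 = 1
d6 = 17/2
d7 = 20
d8 = 85/2
d9 = 357/10
d10 = 13/3
endpoint = (43/30, -1283/30)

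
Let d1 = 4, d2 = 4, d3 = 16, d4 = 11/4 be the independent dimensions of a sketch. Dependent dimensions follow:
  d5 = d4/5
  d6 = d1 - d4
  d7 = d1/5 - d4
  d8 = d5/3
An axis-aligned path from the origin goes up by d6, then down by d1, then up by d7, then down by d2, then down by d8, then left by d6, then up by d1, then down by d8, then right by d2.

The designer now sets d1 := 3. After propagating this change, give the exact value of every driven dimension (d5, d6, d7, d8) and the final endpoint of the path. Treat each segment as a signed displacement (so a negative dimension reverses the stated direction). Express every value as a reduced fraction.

Apply edit: d1 := 3
  d5 = d4/5 = 11/20
  d6 = d1 - d4 = 1/4
  d7 = d1/5 - d4 = -43/20
  d8 = d5/3 = 11/60
Walk from origin (0, 0):
  seg 1: up by d6 = 1/4 → (0, 1/4)
  seg 2: down by d1 = 3 → (0, -11/4)
  seg 3: up by d7 = -43/20 → (0, -49/10)
  seg 4: down by d2 = 4 → (0, -89/10)
  seg 5: down by d8 = 11/60 → (0, -109/12)
  seg 6: left by d6 = 1/4 → (-1/4, -109/12)
  seg 7: up by d1 = 3 → (-1/4, -73/12)
  seg 8: down by d8 = 11/60 → (-1/4, -94/15)
  seg 9: right by d2 = 4 → (15/4, -94/15)

d5 = 11/20
d6 = 1/4
d7 = -43/20
d8 = 11/60
endpoint = (15/4, -94/15)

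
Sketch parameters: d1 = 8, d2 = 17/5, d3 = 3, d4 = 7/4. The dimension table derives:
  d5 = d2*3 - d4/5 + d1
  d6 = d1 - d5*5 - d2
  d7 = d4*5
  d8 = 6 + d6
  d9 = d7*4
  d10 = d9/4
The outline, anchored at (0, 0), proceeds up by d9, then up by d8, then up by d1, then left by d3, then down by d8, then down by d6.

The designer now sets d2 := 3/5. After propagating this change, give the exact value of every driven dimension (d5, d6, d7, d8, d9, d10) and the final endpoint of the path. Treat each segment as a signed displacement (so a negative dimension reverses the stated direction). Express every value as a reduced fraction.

Apply edit: d2 := 3/5
  d5 = d2*3 - d4/5 + d1 = 189/20
  d6 = d1 - d5*5 - d2 = -797/20
  d7 = d4*5 = 35/4
  d8 = 6 + d6 = -677/20
  d9 = d7*4 = 35
  d10 = d9/4 = 35/4
Walk from origin (0, 0):
  seg 1: up by d9 = 35 → (0, 35)
  seg 2: up by d8 = -677/20 → (0, 23/20)
  seg 3: up by d1 = 8 → (0, 183/20)
  seg 4: left by d3 = 3 → (-3, 183/20)
  seg 5: down by d8 = -677/20 → (-3, 43)
  seg 6: down by d6 = -797/20 → (-3, 1657/20)

d5 = 189/20
d6 = -797/20
d7 = 35/4
d8 = -677/20
d9 = 35
d10 = 35/4
endpoint = (-3, 1657/20)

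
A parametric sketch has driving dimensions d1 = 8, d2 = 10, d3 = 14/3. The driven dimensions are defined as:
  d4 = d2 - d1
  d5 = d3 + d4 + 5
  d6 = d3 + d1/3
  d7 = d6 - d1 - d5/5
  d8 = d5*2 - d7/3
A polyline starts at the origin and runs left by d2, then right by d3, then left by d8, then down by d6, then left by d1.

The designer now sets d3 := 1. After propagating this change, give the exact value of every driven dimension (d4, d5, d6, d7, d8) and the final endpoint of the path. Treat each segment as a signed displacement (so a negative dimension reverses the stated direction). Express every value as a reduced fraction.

d4 = 2
d5 = 8
d6 = 11/3
d7 = -89/15
d8 = 809/45
endpoint = (-1574/45, -11/3)

Apply edit: d3 := 1
  d4 = d2 - d1 = 2
  d5 = d3 + d4 + 5 = 8
  d6 = d3 + d1/3 = 11/3
  d7 = d6 - d1 - d5/5 = -89/15
  d8 = d5*2 - d7/3 = 809/45
Walk from origin (0, 0):
  seg 1: left by d2 = 10 → (-10, 0)
  seg 2: right by d3 = 1 → (-9, 0)
  seg 3: left by d8 = 809/45 → (-1214/45, 0)
  seg 4: down by d6 = 11/3 → (-1214/45, -11/3)
  seg 5: left by d1 = 8 → (-1574/45, -11/3)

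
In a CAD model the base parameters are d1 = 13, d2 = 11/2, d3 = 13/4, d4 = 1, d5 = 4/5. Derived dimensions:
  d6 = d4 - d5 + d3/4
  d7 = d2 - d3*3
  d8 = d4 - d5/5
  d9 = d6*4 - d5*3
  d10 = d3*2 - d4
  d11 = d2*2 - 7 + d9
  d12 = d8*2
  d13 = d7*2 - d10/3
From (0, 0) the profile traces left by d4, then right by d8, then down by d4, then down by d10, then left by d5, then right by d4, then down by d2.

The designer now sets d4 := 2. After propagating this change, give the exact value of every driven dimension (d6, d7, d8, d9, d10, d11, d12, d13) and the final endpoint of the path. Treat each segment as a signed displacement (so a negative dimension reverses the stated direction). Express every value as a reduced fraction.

Apply edit: d4 := 2
  d6 = d4 - d5 + d3/4 = 161/80
  d7 = d2 - d3*3 = -17/4
  d8 = d4 - d5/5 = 46/25
  d9 = d6*4 - d5*3 = 113/20
  d10 = d3*2 - d4 = 9/2
  d11 = d2*2 - 7 + d9 = 193/20
  d12 = d8*2 = 92/25
  d13 = d7*2 - d10/3 = -10
Walk from origin (0, 0):
  seg 1: left by d4 = 2 → (-2, 0)
  seg 2: right by d8 = 46/25 → (-4/25, 0)
  seg 3: down by d4 = 2 → (-4/25, -2)
  seg 4: down by d10 = 9/2 → (-4/25, -13/2)
  seg 5: left by d5 = 4/5 → (-24/25, -13/2)
  seg 6: right by d4 = 2 → (26/25, -13/2)
  seg 7: down by d2 = 11/2 → (26/25, -12)

d6 = 161/80
d7 = -17/4
d8 = 46/25
d9 = 113/20
d10 = 9/2
d11 = 193/20
d12 = 92/25
d13 = -10
endpoint = (26/25, -12)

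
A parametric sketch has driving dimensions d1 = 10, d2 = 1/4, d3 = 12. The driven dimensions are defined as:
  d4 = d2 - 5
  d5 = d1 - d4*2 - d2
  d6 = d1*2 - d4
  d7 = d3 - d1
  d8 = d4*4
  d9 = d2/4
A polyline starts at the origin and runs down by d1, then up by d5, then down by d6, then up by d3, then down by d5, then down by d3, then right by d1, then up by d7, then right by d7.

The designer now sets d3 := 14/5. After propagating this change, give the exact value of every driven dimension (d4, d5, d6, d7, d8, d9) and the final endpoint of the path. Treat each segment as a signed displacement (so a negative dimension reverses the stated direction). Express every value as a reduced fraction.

Apply edit: d3 := 14/5
  d4 = d2 - 5 = -19/4
  d5 = d1 - d4*2 - d2 = 77/4
  d6 = d1*2 - d4 = 99/4
  d7 = d3 - d1 = -36/5
  d8 = d4*4 = -19
  d9 = d2/4 = 1/16
Walk from origin (0, 0):
  seg 1: down by d1 = 10 → (0, -10)
  seg 2: up by d5 = 77/4 → (0, 37/4)
  seg 3: down by d6 = 99/4 → (0, -31/2)
  seg 4: up by d3 = 14/5 → (0, -127/10)
  seg 5: down by d5 = 77/4 → (0, -639/20)
  seg 6: down by d3 = 14/5 → (0, -139/4)
  seg 7: right by d1 = 10 → (10, -139/4)
  seg 8: up by d7 = -36/5 → (10, -839/20)
  seg 9: right by d7 = -36/5 → (14/5, -839/20)

d4 = -19/4
d5 = 77/4
d6 = 99/4
d7 = -36/5
d8 = -19
d9 = 1/16
endpoint = (14/5, -839/20)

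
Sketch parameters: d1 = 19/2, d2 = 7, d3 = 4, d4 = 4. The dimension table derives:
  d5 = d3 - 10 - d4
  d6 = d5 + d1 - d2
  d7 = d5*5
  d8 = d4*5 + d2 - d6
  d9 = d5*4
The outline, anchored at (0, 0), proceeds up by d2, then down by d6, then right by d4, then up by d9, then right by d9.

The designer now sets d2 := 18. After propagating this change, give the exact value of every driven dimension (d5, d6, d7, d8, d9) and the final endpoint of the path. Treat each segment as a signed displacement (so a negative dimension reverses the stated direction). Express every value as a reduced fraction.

Apply edit: d2 := 18
  d5 = d3 - 10 - d4 = -10
  d6 = d5 + d1 - d2 = -37/2
  d7 = d5*5 = -50
  d8 = d4*5 + d2 - d6 = 113/2
  d9 = d5*4 = -40
Walk from origin (0, 0):
  seg 1: up by d2 = 18 → (0, 18)
  seg 2: down by d6 = -37/2 → (0, 73/2)
  seg 3: right by d4 = 4 → (4, 73/2)
  seg 4: up by d9 = -40 → (4, -7/2)
  seg 5: right by d9 = -40 → (-36, -7/2)

d5 = -10
d6 = -37/2
d7 = -50
d8 = 113/2
d9 = -40
endpoint = (-36, -7/2)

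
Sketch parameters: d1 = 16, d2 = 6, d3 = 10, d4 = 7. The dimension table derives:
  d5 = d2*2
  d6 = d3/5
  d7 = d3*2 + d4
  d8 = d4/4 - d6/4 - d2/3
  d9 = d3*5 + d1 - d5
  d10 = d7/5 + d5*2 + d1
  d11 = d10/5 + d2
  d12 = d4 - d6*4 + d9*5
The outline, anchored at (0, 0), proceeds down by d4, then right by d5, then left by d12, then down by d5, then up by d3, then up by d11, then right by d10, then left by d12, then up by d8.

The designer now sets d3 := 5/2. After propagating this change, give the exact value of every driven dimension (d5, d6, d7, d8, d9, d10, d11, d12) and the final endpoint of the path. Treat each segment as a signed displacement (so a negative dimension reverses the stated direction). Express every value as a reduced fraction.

d5 = 12
d6 = 1/2
d7 = 12
d8 = -3/8
d9 = 33/2
d10 = 212/5
d11 = 362/25
d12 = 175/2
endpoint = (-603/5, -479/200)

Apply edit: d3 := 5/2
  d5 = d2*2 = 12
  d6 = d3/5 = 1/2
  d7 = d3*2 + d4 = 12
  d8 = d4/4 - d6/4 - d2/3 = -3/8
  d9 = d3*5 + d1 - d5 = 33/2
  d10 = d7/5 + d5*2 + d1 = 212/5
  d11 = d10/5 + d2 = 362/25
  d12 = d4 - d6*4 + d9*5 = 175/2
Walk from origin (0, 0):
  seg 1: down by d4 = 7 → (0, -7)
  seg 2: right by d5 = 12 → (12, -7)
  seg 3: left by d12 = 175/2 → (-151/2, -7)
  seg 4: down by d5 = 12 → (-151/2, -19)
  seg 5: up by d3 = 5/2 → (-151/2, -33/2)
  seg 6: up by d11 = 362/25 → (-151/2, -101/50)
  seg 7: right by d10 = 212/5 → (-331/10, -101/50)
  seg 8: left by d12 = 175/2 → (-603/5, -101/50)
  seg 9: up by d8 = -3/8 → (-603/5, -479/200)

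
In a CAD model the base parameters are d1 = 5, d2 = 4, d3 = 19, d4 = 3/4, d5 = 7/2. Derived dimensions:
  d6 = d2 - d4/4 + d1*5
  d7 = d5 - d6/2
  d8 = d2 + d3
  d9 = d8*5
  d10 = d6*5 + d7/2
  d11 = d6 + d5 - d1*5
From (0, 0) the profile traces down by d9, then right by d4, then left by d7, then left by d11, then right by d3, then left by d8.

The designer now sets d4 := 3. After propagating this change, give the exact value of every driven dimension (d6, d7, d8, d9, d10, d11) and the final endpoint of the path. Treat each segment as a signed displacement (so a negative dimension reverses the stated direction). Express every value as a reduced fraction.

Apply edit: d4 := 3
  d6 = d2 - d4/4 + d1*5 = 113/4
  d7 = d5 - d6/2 = -85/8
  d8 = d2 + d3 = 23
  d9 = d8*5 = 115
  d10 = d6*5 + d7/2 = 2175/16
  d11 = d6 + d5 - d1*5 = 27/4
Walk from origin (0, 0):
  seg 1: down by d9 = 115 → (0, -115)
  seg 2: right by d4 = 3 → (3, -115)
  seg 3: left by d7 = -85/8 → (109/8, -115)
  seg 4: left by d11 = 27/4 → (55/8, -115)
  seg 5: right by d3 = 19 → (207/8, -115)
  seg 6: left by d8 = 23 → (23/8, -115)

d6 = 113/4
d7 = -85/8
d8 = 23
d9 = 115
d10 = 2175/16
d11 = 27/4
endpoint = (23/8, -115)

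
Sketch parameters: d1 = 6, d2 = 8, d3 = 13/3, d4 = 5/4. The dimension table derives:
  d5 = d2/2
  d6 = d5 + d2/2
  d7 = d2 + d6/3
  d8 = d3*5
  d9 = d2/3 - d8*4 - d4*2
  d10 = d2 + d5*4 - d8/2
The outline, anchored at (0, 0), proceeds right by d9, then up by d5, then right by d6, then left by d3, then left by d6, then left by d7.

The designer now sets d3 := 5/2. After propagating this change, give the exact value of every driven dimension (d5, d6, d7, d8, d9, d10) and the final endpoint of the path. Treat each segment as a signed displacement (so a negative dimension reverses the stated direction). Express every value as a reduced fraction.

Apply edit: d3 := 5/2
  d5 = d2/2 = 4
  d6 = d5 + d2/2 = 8
  d7 = d2 + d6/3 = 32/3
  d8 = d3*5 = 25/2
  d9 = d2/3 - d8*4 - d4*2 = -299/6
  d10 = d2 + d5*4 - d8/2 = 71/4
Walk from origin (0, 0):
  seg 1: right by d9 = -299/6 → (-299/6, 0)
  seg 2: up by d5 = 4 → (-299/6, 4)
  seg 3: right by d6 = 8 → (-251/6, 4)
  seg 4: left by d3 = 5/2 → (-133/3, 4)
  seg 5: left by d6 = 8 → (-157/3, 4)
  seg 6: left by d7 = 32/3 → (-63, 4)

d5 = 4
d6 = 8
d7 = 32/3
d8 = 25/2
d9 = -299/6
d10 = 71/4
endpoint = (-63, 4)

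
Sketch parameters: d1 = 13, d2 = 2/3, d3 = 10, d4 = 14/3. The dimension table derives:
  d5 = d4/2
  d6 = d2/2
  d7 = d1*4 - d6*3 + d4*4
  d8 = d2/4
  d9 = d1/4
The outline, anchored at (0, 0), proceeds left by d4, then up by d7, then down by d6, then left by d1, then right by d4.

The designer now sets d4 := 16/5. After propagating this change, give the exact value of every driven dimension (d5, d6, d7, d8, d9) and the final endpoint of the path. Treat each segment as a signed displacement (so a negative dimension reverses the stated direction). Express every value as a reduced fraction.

d5 = 8/5
d6 = 1/3
d7 = 319/5
d8 = 1/6
d9 = 13/4
endpoint = (-13, 952/15)

Apply edit: d4 := 16/5
  d5 = d4/2 = 8/5
  d6 = d2/2 = 1/3
  d7 = d1*4 - d6*3 + d4*4 = 319/5
  d8 = d2/4 = 1/6
  d9 = d1/4 = 13/4
Walk from origin (0, 0):
  seg 1: left by d4 = 16/5 → (-16/5, 0)
  seg 2: up by d7 = 319/5 → (-16/5, 319/5)
  seg 3: down by d6 = 1/3 → (-16/5, 952/15)
  seg 4: left by d1 = 13 → (-81/5, 952/15)
  seg 5: right by d4 = 16/5 → (-13, 952/15)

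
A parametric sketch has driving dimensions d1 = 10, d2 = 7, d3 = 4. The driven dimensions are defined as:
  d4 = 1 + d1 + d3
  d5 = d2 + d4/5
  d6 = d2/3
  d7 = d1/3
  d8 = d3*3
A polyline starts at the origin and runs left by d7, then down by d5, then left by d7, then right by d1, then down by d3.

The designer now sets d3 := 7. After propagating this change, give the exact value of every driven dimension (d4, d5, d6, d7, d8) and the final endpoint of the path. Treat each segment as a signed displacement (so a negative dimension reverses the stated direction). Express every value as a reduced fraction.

Apply edit: d3 := 7
  d4 = 1 + d1 + d3 = 18
  d5 = d2 + d4/5 = 53/5
  d6 = d2/3 = 7/3
  d7 = d1/3 = 10/3
  d8 = d3*3 = 21
Walk from origin (0, 0):
  seg 1: left by d7 = 10/3 → (-10/3, 0)
  seg 2: down by d5 = 53/5 → (-10/3, -53/5)
  seg 3: left by d7 = 10/3 → (-20/3, -53/5)
  seg 4: right by d1 = 10 → (10/3, -53/5)
  seg 5: down by d3 = 7 → (10/3, -88/5)

d4 = 18
d5 = 53/5
d6 = 7/3
d7 = 10/3
d8 = 21
endpoint = (10/3, -88/5)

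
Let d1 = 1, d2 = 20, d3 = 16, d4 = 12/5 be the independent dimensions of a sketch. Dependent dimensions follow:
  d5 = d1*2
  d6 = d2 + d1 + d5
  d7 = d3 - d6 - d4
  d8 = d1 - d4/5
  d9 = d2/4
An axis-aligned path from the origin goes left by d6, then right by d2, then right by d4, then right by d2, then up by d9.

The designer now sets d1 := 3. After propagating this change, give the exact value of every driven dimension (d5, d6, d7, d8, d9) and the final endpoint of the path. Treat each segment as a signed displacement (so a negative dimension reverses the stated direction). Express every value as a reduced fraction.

Apply edit: d1 := 3
  d5 = d1*2 = 6
  d6 = d2 + d1 + d5 = 29
  d7 = d3 - d6 - d4 = -77/5
  d8 = d1 - d4/5 = 63/25
  d9 = d2/4 = 5
Walk from origin (0, 0):
  seg 1: left by d6 = 29 → (-29, 0)
  seg 2: right by d2 = 20 → (-9, 0)
  seg 3: right by d4 = 12/5 → (-33/5, 0)
  seg 4: right by d2 = 20 → (67/5, 0)
  seg 5: up by d9 = 5 → (67/5, 5)

d5 = 6
d6 = 29
d7 = -77/5
d8 = 63/25
d9 = 5
endpoint = (67/5, 5)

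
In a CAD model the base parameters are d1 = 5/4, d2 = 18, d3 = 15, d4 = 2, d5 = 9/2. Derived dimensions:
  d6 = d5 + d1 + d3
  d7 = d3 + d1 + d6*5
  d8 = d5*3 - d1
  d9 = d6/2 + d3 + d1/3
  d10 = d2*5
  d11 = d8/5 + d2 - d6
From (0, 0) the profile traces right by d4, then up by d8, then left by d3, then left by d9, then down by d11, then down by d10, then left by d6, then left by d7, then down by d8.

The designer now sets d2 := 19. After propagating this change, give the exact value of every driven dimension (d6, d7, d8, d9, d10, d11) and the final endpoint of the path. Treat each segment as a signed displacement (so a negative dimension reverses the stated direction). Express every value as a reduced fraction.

d6 = 83/4
d7 = 120
d8 = 49/4
d9 = 619/24
d10 = 95
d11 = 7/10
endpoint = (-4309/24, -957/10)

Apply edit: d2 := 19
  d6 = d5 + d1 + d3 = 83/4
  d7 = d3 + d1 + d6*5 = 120
  d8 = d5*3 - d1 = 49/4
  d9 = d6/2 + d3 + d1/3 = 619/24
  d10 = d2*5 = 95
  d11 = d8/5 + d2 - d6 = 7/10
Walk from origin (0, 0):
  seg 1: right by d4 = 2 → (2, 0)
  seg 2: up by d8 = 49/4 → (2, 49/4)
  seg 3: left by d3 = 15 → (-13, 49/4)
  seg 4: left by d9 = 619/24 → (-931/24, 49/4)
  seg 5: down by d11 = 7/10 → (-931/24, 231/20)
  seg 6: down by d10 = 95 → (-931/24, -1669/20)
  seg 7: left by d6 = 83/4 → (-1429/24, -1669/20)
  seg 8: left by d7 = 120 → (-4309/24, -1669/20)
  seg 9: down by d8 = 49/4 → (-4309/24, -957/10)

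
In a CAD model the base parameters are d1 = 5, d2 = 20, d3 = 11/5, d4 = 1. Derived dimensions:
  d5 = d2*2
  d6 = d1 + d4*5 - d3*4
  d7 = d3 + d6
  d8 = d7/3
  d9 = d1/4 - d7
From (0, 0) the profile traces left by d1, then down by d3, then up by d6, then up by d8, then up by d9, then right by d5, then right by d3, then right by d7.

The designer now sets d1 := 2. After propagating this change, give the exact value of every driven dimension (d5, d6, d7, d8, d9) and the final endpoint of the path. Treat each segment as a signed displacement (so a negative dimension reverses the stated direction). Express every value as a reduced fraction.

d5 = 40
d6 = -9/5
d7 = 2/5
d8 = 2/15
d9 = 1/10
endpoint = (203/5, -113/30)

Apply edit: d1 := 2
  d5 = d2*2 = 40
  d6 = d1 + d4*5 - d3*4 = -9/5
  d7 = d3 + d6 = 2/5
  d8 = d7/3 = 2/15
  d9 = d1/4 - d7 = 1/10
Walk from origin (0, 0):
  seg 1: left by d1 = 2 → (-2, 0)
  seg 2: down by d3 = 11/5 → (-2, -11/5)
  seg 3: up by d6 = -9/5 → (-2, -4)
  seg 4: up by d8 = 2/15 → (-2, -58/15)
  seg 5: up by d9 = 1/10 → (-2, -113/30)
  seg 6: right by d5 = 40 → (38, -113/30)
  seg 7: right by d3 = 11/5 → (201/5, -113/30)
  seg 8: right by d7 = 2/5 → (203/5, -113/30)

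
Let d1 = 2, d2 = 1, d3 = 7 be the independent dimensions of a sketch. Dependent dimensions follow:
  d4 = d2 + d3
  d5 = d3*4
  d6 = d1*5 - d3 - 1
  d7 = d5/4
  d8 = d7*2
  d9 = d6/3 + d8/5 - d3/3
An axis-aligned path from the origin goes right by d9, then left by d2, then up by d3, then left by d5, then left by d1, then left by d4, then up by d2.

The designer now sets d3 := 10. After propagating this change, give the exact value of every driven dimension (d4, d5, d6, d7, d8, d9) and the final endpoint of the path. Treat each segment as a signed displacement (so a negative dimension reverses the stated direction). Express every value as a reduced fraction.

Apply edit: d3 := 10
  d4 = d2 + d3 = 11
  d5 = d3*4 = 40
  d6 = d1*5 - d3 - 1 = -1
  d7 = d5/4 = 10
  d8 = d7*2 = 20
  d9 = d6/3 + d8/5 - d3/3 = 1/3
Walk from origin (0, 0):
  seg 1: right by d9 = 1/3 → (1/3, 0)
  seg 2: left by d2 = 1 → (-2/3, 0)
  seg 3: up by d3 = 10 → (-2/3, 10)
  seg 4: left by d5 = 40 → (-122/3, 10)
  seg 5: left by d1 = 2 → (-128/3, 10)
  seg 6: left by d4 = 11 → (-161/3, 10)
  seg 7: up by d2 = 1 → (-161/3, 11)

d4 = 11
d5 = 40
d6 = -1
d7 = 10
d8 = 20
d9 = 1/3
endpoint = (-161/3, 11)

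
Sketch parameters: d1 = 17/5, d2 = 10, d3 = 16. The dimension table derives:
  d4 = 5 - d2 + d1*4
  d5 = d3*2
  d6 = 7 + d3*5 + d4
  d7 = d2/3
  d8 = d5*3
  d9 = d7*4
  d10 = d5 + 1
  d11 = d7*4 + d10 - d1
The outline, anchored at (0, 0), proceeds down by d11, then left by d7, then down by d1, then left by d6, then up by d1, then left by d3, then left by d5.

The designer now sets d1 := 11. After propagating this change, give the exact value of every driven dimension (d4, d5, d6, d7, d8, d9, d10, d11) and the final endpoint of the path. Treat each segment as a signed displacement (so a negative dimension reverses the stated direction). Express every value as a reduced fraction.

d4 = 39
d5 = 32
d6 = 126
d7 = 10/3
d8 = 96
d9 = 40/3
d10 = 33
d11 = 106/3
endpoint = (-532/3, -106/3)

Apply edit: d1 := 11
  d4 = 5 - d2 + d1*4 = 39
  d5 = d3*2 = 32
  d6 = 7 + d3*5 + d4 = 126
  d7 = d2/3 = 10/3
  d8 = d5*3 = 96
  d9 = d7*4 = 40/3
  d10 = d5 + 1 = 33
  d11 = d7*4 + d10 - d1 = 106/3
Walk from origin (0, 0):
  seg 1: down by d11 = 106/3 → (0, -106/3)
  seg 2: left by d7 = 10/3 → (-10/3, -106/3)
  seg 3: down by d1 = 11 → (-10/3, -139/3)
  seg 4: left by d6 = 126 → (-388/3, -139/3)
  seg 5: up by d1 = 11 → (-388/3, -106/3)
  seg 6: left by d3 = 16 → (-436/3, -106/3)
  seg 7: left by d5 = 32 → (-532/3, -106/3)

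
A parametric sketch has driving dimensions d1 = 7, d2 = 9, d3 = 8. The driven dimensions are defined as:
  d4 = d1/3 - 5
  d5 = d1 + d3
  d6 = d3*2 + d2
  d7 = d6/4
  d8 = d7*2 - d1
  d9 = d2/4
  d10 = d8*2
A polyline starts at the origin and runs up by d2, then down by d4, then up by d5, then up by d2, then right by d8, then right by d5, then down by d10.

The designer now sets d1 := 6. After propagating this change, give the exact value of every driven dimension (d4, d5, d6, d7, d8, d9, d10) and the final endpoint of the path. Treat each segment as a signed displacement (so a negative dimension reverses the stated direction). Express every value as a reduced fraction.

d4 = -3
d5 = 14
d6 = 25
d7 = 25/4
d8 = 13/2
d9 = 9/4
d10 = 13
endpoint = (41/2, 22)

Apply edit: d1 := 6
  d4 = d1/3 - 5 = -3
  d5 = d1 + d3 = 14
  d6 = d3*2 + d2 = 25
  d7 = d6/4 = 25/4
  d8 = d7*2 - d1 = 13/2
  d9 = d2/4 = 9/4
  d10 = d8*2 = 13
Walk from origin (0, 0):
  seg 1: up by d2 = 9 → (0, 9)
  seg 2: down by d4 = -3 → (0, 12)
  seg 3: up by d5 = 14 → (0, 26)
  seg 4: up by d2 = 9 → (0, 35)
  seg 5: right by d8 = 13/2 → (13/2, 35)
  seg 6: right by d5 = 14 → (41/2, 35)
  seg 7: down by d10 = 13 → (41/2, 22)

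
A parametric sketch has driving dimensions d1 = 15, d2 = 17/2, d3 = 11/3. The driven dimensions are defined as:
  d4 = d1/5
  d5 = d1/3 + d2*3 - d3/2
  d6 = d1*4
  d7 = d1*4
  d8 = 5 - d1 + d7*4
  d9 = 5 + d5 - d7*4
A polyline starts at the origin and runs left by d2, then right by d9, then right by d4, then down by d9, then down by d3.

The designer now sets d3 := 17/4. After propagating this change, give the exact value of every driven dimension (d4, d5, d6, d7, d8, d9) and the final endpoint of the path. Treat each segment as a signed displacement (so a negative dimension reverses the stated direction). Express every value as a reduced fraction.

Apply edit: d3 := 17/4
  d4 = d1/5 = 3
  d5 = d1/3 + d2*3 - d3/2 = 227/8
  d6 = d1*4 = 60
  d7 = d1*4 = 60
  d8 = 5 - d1 + d7*4 = 230
  d9 = 5 + d5 - d7*4 = -1653/8
Walk from origin (0, 0):
  seg 1: left by d2 = 17/2 → (-17/2, 0)
  seg 2: right by d9 = -1653/8 → (-1721/8, 0)
  seg 3: right by d4 = 3 → (-1697/8, 0)
  seg 4: down by d9 = -1653/8 → (-1697/8, 1653/8)
  seg 5: down by d3 = 17/4 → (-1697/8, 1619/8)

d4 = 3
d5 = 227/8
d6 = 60
d7 = 60
d8 = 230
d9 = -1653/8
endpoint = (-1697/8, 1619/8)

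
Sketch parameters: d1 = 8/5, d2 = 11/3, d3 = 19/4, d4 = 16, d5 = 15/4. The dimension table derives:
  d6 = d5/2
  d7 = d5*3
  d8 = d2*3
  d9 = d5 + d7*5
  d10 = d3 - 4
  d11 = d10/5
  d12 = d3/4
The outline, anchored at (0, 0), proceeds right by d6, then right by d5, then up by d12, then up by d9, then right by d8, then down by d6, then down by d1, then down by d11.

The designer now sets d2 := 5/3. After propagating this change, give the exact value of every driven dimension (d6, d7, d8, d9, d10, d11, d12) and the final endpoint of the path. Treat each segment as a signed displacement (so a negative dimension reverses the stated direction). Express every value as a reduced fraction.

d6 = 15/8
d7 = 45/4
d8 = 5
d9 = 60
d10 = 3/4
d11 = 3/20
d12 = 19/16
endpoint = (85/8, 921/16)

Apply edit: d2 := 5/3
  d6 = d5/2 = 15/8
  d7 = d5*3 = 45/4
  d8 = d2*3 = 5
  d9 = d5 + d7*5 = 60
  d10 = d3 - 4 = 3/4
  d11 = d10/5 = 3/20
  d12 = d3/4 = 19/16
Walk from origin (0, 0):
  seg 1: right by d6 = 15/8 → (15/8, 0)
  seg 2: right by d5 = 15/4 → (45/8, 0)
  seg 3: up by d12 = 19/16 → (45/8, 19/16)
  seg 4: up by d9 = 60 → (45/8, 979/16)
  seg 5: right by d8 = 5 → (85/8, 979/16)
  seg 6: down by d6 = 15/8 → (85/8, 949/16)
  seg 7: down by d1 = 8/5 → (85/8, 4617/80)
  seg 8: down by d11 = 3/20 → (85/8, 921/16)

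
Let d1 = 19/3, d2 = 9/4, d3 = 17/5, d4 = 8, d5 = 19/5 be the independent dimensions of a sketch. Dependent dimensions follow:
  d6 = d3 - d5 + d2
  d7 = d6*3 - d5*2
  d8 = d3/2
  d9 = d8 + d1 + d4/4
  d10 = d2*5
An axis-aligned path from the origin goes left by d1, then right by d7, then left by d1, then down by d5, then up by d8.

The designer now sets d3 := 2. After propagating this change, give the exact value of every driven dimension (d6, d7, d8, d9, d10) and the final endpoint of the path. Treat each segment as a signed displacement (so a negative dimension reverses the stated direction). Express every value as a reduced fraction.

d6 = 9/20
d7 = -25/4
d8 = 1
d9 = 28/3
d10 = 45/4
endpoint = (-227/12, -14/5)

Apply edit: d3 := 2
  d6 = d3 - d5 + d2 = 9/20
  d7 = d6*3 - d5*2 = -25/4
  d8 = d3/2 = 1
  d9 = d8 + d1 + d4/4 = 28/3
  d10 = d2*5 = 45/4
Walk from origin (0, 0):
  seg 1: left by d1 = 19/3 → (-19/3, 0)
  seg 2: right by d7 = -25/4 → (-151/12, 0)
  seg 3: left by d1 = 19/3 → (-227/12, 0)
  seg 4: down by d5 = 19/5 → (-227/12, -19/5)
  seg 5: up by d8 = 1 → (-227/12, -14/5)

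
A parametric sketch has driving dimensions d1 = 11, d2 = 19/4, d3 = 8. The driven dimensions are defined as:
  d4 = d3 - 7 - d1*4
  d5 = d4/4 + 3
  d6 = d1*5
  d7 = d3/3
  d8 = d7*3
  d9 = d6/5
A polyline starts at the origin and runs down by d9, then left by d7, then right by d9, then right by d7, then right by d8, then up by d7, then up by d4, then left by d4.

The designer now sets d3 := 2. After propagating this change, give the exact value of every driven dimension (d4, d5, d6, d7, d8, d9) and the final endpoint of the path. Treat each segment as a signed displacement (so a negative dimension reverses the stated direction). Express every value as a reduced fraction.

d4 = -49
d5 = -37/4
d6 = 55
d7 = 2/3
d8 = 2
d9 = 11
endpoint = (62, -178/3)

Apply edit: d3 := 2
  d4 = d3 - 7 - d1*4 = -49
  d5 = d4/4 + 3 = -37/4
  d6 = d1*5 = 55
  d7 = d3/3 = 2/3
  d8 = d7*3 = 2
  d9 = d6/5 = 11
Walk from origin (0, 0):
  seg 1: down by d9 = 11 → (0, -11)
  seg 2: left by d7 = 2/3 → (-2/3, -11)
  seg 3: right by d9 = 11 → (31/3, -11)
  seg 4: right by d7 = 2/3 → (11, -11)
  seg 5: right by d8 = 2 → (13, -11)
  seg 6: up by d7 = 2/3 → (13, -31/3)
  seg 7: up by d4 = -49 → (13, -178/3)
  seg 8: left by d4 = -49 → (62, -178/3)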